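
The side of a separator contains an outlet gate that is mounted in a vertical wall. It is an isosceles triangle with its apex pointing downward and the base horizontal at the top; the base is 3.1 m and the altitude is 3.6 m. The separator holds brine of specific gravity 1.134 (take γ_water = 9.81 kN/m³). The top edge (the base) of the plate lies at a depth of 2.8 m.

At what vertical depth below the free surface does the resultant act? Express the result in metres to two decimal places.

γ = 1.134 × 9.81 = 11.12454 kN/m³.
With the apex down, the centroid sits h/3 = 3.6/3 = 1.2 m below the base (the top edge), so the centroid depth is h_c = 2.8 + 1.2 = 4 m.
A = ½ × 3.1 × 3.6 = 5.58 m².
Resultant F = γ·h_c·A = 11.12454 × 4 × 5.58 = 248.3 kN.
I_c = b·h³/36 = 3.1 × 3.6³/36 = 4.0176 m⁴.
Centre of pressure: y_p = y_c + I_c/(y_c·A) = 4 + 4.0176/(4 × 5.58) = 4 + 0.18 = 4.18 m along the plane.

h_p = 4.18 m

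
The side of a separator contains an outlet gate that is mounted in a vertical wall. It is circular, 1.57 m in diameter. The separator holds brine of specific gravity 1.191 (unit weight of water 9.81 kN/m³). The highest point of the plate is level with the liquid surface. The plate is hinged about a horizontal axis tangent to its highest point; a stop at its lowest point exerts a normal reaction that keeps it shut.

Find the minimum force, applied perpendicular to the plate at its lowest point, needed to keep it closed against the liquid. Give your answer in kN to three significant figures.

γ = 1.191 × 9.81 = 11.68371 kN/m³.
The centroid is at the centre, 0.785 m below the top of the plate, so the centroid depth is h_c = 0.785 m.
A = π(0.785)² = 1.93593 m².
Resultant F = γ·h_c·A = 11.68371 × 0.785 × 1.93593 = 17.7558 kN.
I_c = πr⁴/4 = π × 0.785⁴/4 = 0.298242 m⁴.
Centre of pressure: y_p = y_c + I_c/(y_c·A) = 0.785 + 0.298242/(0.785 × 1.93593) = 0.785 + 0.19625 = 0.98125 m along the plane.
The resultant acts 0.785 + 0.19625 = 0.98125 m (along the plate) below the hinge at the top edge, so the moment about the hinge is M = F × 0.98125 = 17.7558 × 0.98125 = 17.4229 kN·m.
A normal force at the bottom, 1.57 m from the hinge, must supply this moment: P = 17.4229/1.57 = 11.0974 kN.

P ≈ 11.1 kN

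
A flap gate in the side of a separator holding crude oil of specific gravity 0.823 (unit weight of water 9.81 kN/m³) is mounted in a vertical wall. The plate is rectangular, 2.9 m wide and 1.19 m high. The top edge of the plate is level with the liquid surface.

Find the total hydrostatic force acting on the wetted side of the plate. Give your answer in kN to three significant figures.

γ = 0.823 × 9.81 = 8.07363 kN/m³.
The centroid lies 1.19/2 = 0.595 m below the top edge, so the centroid depth is h_c = 0.595 m.
A = 2.9 × 1.19 = 3.451 m².
Resultant F = γ·h_c·A = 8.07363 × 0.595 × 3.451 = 16.5779 kN.

F ≈ 16.6 kN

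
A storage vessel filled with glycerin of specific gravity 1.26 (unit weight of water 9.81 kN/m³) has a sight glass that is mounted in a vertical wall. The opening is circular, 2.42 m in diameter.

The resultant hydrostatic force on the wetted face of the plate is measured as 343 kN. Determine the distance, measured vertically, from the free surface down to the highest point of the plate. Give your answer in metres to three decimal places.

γ = 1.26 × 9.81 = 12.3606 kN/m³.
A = π(1.21)² = 4.59961 m².
From F = γ·h_c·A, the centroid depth is h_c = 343/(12.3606 × 4.59961) = 6.033 m.
The centroid is at the centre, 1.21 m below the top of the plate, so the highest point sits at h_top = 6.033 − 1.21 = 4.823 m below the surface.

d_top ≈ 4.823 m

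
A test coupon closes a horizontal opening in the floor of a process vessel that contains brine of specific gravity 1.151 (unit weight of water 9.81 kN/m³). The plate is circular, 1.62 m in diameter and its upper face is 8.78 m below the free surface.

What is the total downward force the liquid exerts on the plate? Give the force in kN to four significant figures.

γ = 1.151 × 9.81 = 11.29131 kN/m³.
The plate is horizontal, so pressure is uniform at p = γ·h = 11.29131 × 8.78 = 99.1377 kN/m².
A = π(0.81)² = 2.0612 m².
F = p·A = 99.1377 × 2.0612 = 204.343 kN.

F ≈ 204.3 kN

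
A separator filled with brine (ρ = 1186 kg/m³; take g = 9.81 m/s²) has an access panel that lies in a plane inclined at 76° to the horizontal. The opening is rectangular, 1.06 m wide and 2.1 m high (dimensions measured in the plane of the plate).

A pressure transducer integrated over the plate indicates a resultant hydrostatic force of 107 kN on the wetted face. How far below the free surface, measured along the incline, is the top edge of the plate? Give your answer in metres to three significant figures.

γ = ρg = 1186 × 9.81 / 1000 = 11.63466 kN/m³.
A = 1.06 × 2.1 = 2.226 m².
From F = γ·h_c·A, the centroid depth is h_c = 107/(11.63466 × 2.226) = 4.13147 m.
Let θ = 76° be the plate's angle to the horizontal; measure y along the incline from where the plane meets the free surface. Vertical depth h = y·sinθ with sinθ = 0.970296.
Along the incline, y_c = h_c/sinθ = 4.13147/0.970296 = 4.25795 m.
The centroid lies 2.1/2 = 1.05 m below the top edge, so the top edge sits at y_top = 4.25795 − 1.05 = 3.20795 m along the incline.

y_top ≈ 3.21 m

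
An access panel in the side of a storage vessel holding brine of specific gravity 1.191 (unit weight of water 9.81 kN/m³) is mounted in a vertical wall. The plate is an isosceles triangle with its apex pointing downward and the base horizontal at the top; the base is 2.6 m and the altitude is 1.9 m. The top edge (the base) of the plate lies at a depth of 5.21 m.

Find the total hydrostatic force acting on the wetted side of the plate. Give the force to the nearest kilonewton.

F ≈ 169 kN

γ = 1.191 × 9.81 = 11.68371 kN/m³.
With the apex down, the centroid sits h/3 = 1.9/3 = 0.633333 m below the base (the top edge), so the centroid depth is h_c = 5.21 + 0.633333 = 5.84333 m.
A = ½ × 2.6 × 1.9 = 2.47 m².
Resultant F = γ·h_c·A = 11.68371 × 5.84333 × 2.47 = 168.631 kN.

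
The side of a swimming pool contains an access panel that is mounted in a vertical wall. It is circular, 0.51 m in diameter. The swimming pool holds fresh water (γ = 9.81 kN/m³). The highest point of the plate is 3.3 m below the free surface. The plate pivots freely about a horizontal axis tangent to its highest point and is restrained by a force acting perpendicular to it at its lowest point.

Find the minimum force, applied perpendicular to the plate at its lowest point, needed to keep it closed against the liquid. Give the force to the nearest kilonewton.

P ≈ 4 kN

γ = 9.81 kN/m³.
The centroid is at the centre, 0.255 m below the top of the plate, so the centroid depth is h_c = 3.3 + 0.255 = 3.555 m.
A = π(0.255)² = 0.204282 m².
Resultant F = γ·h_c·A = 9.81 × 3.555 × 0.204282 = 7.12424 kN.
I_c = πr⁴/4 = π × 0.255⁴/4 = 0.00332086 m⁴.
Centre of pressure: y_p = y_c + I_c/(y_c·A) = 3.555 + 0.00332086/(3.555 × 0.204282) = 3.555 + 0.00457279 = 3.55957 m along the plane.
The resultant acts 0.255 + 0.00457279 = 0.259573 m (along the plate) below the hinge at the top edge, so the moment about the hinge is M = F × 0.259573 = 7.12424 × 0.259573 = 1.84926 kN·m.
A normal force at the bottom, 0.51 m from the hinge, must supply this moment: P = 1.84926/0.51 = 3.626 kN.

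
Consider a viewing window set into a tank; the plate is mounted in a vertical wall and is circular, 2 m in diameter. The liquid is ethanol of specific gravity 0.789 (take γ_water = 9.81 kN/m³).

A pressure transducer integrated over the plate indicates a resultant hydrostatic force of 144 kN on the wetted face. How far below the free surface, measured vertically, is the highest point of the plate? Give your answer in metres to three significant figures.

γ = 0.789 × 9.81 = 7.74009 kN/m³.
A = π(1)² = 3.14159 m².
From F = γ·h_c·A, the centroid depth is h_c = 144/(7.74009 × 3.14159) = 5.92198 m.
The centroid is at the centre, 1 m below the top of the plate, so the highest point sits at h_top = 5.92198 − 1 = 4.92198 m below the surface.

d_top ≈ 4.92 m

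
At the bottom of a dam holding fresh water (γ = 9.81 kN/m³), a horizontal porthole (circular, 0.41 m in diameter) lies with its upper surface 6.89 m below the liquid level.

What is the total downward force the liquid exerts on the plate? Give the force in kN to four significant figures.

γ = 9.81 kN/m³.
The plate is horizontal, so pressure is uniform at p = γ·h = 9.81 × 6.89 = 67.5909 kN/m².
A = π(0.205)² = 0.132025 m².
F = p·A = 67.5909 × 0.132025 = 8.92369 kN.

F ≈ 8.924 kN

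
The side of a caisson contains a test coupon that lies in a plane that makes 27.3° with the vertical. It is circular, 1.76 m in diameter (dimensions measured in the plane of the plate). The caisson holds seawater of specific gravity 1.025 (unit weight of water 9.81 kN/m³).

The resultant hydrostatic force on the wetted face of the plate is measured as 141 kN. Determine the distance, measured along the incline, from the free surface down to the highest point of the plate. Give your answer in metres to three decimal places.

γ = 1.025 × 9.81 = 10.05525 kN/m³.
A = π(0.88)² = 2.43285 m².
From F = γ·h_c·A, the centroid depth is h_c = 141/(10.05525 × 2.43285) = 5.76383 m.
The plate makes 27.3° with the vertical, i.e. θ = 90° − 27.3° = 62.7° to the horizontal. Measuring y along the incline from the free-surface line, vertical depth h = y·sinθ with sinθ = 0.888617.
Along the incline, y_c = h_c/sinθ = 5.76383/0.888617 = 6.48629 m.
The centroid is at the centre, 0.88 m below the top of the plate, so the highest point sits at y_top = 6.48629 − 0.88 = 5.60629 m along the incline.

y_top ≈ 5.606 m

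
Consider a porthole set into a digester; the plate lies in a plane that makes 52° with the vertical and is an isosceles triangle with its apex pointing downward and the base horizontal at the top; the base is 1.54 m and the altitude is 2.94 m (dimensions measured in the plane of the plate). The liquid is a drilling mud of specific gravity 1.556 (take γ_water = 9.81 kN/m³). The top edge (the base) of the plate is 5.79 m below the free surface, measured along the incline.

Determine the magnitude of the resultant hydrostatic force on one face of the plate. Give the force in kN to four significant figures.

F ≈ 144.0 kN

γ = 1.556 × 9.81 = 15.26436 kN/m³.
The plate makes 52° with the vertical, i.e. θ = 90° − 52° = 38° to the horizontal. Measuring y along the incline from the free-surface line, vertical depth h = y·sinθ with sinθ = 0.615661.
With the apex down, the centroid sits h/3 = 2.94/3 = 0.98 m below the base (the top edge), so y_c = 5.79 + 0.98 = 6.77 m and h_c = 6.77 × 0.615661 = 4.16802 m.
A = ½ × 1.54 × 2.94 = 2.2638 m².
Resultant F = γ·h_c·A = 15.26436 × 4.16802 × 2.2638 = 144.028 kN.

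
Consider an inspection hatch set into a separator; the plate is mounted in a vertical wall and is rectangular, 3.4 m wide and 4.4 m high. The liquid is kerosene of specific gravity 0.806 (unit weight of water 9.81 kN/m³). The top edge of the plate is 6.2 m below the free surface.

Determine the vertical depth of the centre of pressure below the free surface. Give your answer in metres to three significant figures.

γ = 0.806 × 9.81 = 7.90686 kN/m³.
The centroid lies 4.4/2 = 2.2 m below the top edge, so the centroid depth is h_c = 6.2 + 2.2 = 8.4 m.
A = 3.4 × 4.4 = 14.96 m².
Resultant F = γ·h_c·A = 7.90686 × 8.4 × 14.96 = 993.608 kN.
I_c = b·h³/12 = 3.4 × 4.4³/12 = 24.1355 m⁴.
Centre of pressure: y_p = y_c + I_c/(y_c·A) = 8.4 + 24.1355/(8.4 × 14.96) = 8.4 + 0.192064 = 8.59206 m along the plane.

h_p = 8.59 m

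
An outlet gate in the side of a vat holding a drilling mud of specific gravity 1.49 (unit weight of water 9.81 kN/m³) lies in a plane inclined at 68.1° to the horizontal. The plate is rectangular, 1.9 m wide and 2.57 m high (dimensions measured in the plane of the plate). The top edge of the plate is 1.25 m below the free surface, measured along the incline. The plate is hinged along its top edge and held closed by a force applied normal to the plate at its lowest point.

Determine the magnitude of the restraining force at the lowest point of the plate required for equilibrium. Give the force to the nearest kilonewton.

γ = 1.49 × 9.81 = 14.6169 kN/m³.
Let θ = 68.1° be the plate's angle to the horizontal; measure y along the incline from where the plane meets the free surface. Vertical depth h = y·sinθ with sinθ = 0.927836.
The centroid lies 2.57/2 = 1.285 m below the top edge, so y_c = 1.25 + 1.285 = 2.535 m and h_c = 2.535 × 0.927836 = 2.35206 m.
A = 1.9 × 2.57 = 4.883 m².
Resultant F = γ·h_c·A = 14.6169 × 2.35206 × 4.883 = 167.877 kN.
I_c = b·h³/12 = 1.9 × 2.57³/12 = 2.68764 m⁴.
Centre of pressure: y_p = y_c + I_c/(y_c·A) = 2.535 + 2.68764/(2.535 × 4.883) = 2.535 + 0.217123 = 2.75212 m along the plane.
The resultant acts 1.285 + 0.217123 = 1.50212 m (along the plate) below the hinge at the top edge, so the moment about the hinge is M = F × 1.50212 = 167.877 × 1.50212 = 252.171 kN·m.
A normal force at the bottom, 2.57 m from the hinge, must supply this moment: P = 252.171/2.57 = 98.121 kN.

P ≈ 98 kN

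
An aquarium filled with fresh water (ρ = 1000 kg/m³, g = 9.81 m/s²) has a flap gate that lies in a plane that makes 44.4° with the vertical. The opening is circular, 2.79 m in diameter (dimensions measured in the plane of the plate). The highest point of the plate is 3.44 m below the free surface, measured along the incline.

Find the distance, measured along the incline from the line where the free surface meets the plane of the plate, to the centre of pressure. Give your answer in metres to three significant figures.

γ = ρg = 1000 × 9.81 = 9810 N/m³ = 9.81 kN/m³.
The plate makes 44.4° with the vertical, i.e. θ = 90° − 44.4° = 45.6° to the horizontal. Measuring y along the incline from the free-surface line, vertical depth h = y·sinθ with sinθ = 0.714473.
The centroid is at the centre, 1.395 m below the top of the plate, so y_c = 3.44 + 1.395 = 4.835 m and h_c = 4.835 × 0.714473 = 3.45448 m.
A = π(1.395)² = 6.11362 m².
Resultant F = γ·h_c·A = 9.81 × 3.45448 × 6.11362 = 207.181 kN.
I_c = πr⁴/4 = π × 1.395⁴/4 = 2.97431 m⁴.
Centre of pressure: y_p = y_c + I_c/(y_c·A) = 4.835 + 2.97431/(4.835 × 6.11362) = 4.835 + 0.100622 = 4.93562 m along the plane.

y_p = 4.94 m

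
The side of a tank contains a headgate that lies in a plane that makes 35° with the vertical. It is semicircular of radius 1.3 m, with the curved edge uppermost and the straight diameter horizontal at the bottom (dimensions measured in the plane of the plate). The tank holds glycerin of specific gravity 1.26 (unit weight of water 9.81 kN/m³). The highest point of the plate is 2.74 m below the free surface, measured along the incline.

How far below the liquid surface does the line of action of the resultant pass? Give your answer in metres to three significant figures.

γ = 1.26 × 9.81 = 12.3606 kN/m³.
The plate makes 35° with the vertical, i.e. θ = 90° − 35° = 55° to the horizontal. Measuring y along the incline from the free-surface line, vertical depth h = y·sinθ with sinθ = 0.819152.
The centroid lies 4r/(3π) = 0.551737 m above the diameter, so r − 4r/(3π) = 1.3 − 0.551737 = 0.748263 m below the topmost point, so y_c = 2.74 + 0.748263 = 3.48826 m and h_c = 3.48826 × 0.819152 = 2.85742 m.
A = πr²/2 = π × 1.3²/2 = 2.65465 m².
Resultant F = γ·h_c·A = 12.3606 × 2.85742 × 2.65465 = 93.7607 kN.
I_c = (π/8 − 8/(9π))·r⁴ = 0.109757 × 1.3⁴ = 0.313477 m⁴.
Centre of pressure: y_p = y_c + I_c/(y_c·A) = 3.48826 + 0.313477/(3.48826 × 2.65465) = 3.48826 + 0.0338524 = 3.52211 m along the plane.
Vertically, h_p = y_p·sinθ = 3.52211 × 0.819152 = 2.88514 m.

h_p = 2.89 m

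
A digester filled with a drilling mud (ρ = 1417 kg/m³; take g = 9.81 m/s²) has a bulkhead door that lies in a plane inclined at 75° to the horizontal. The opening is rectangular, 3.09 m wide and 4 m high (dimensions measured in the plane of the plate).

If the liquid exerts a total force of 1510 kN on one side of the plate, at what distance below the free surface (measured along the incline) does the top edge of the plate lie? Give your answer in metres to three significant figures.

y_top ≈ 7.10 m

γ = ρg = 1417 × 9.81 / 1000 = 13.90077 kN/m³.
A = 3.09 × 4 = 12.36 m².
From F = γ·h_c·A, the centroid depth is h_c = 1510/(13.90077 × 12.36) = 8.7886 m.
Let θ = 75° be the plate's angle to the horizontal; measure y along the incline from where the plane meets the free surface. Vertical depth h = y·sinθ with sinθ = 0.965926.
Along the incline, y_c = h_c/sinθ = 8.7886/0.965926 = 9.09863 m.
The centroid lies 4/2 = 2 m below the top edge, so the top edge sits at y_top = 9.09863 − 2 = 7.09863 m along the incline.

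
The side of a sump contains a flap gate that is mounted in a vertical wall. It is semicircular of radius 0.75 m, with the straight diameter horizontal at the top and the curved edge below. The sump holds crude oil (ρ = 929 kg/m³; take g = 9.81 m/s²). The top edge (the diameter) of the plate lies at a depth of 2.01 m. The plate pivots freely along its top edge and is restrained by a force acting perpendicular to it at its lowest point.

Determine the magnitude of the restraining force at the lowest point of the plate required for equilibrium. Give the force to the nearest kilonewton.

P ≈ 8 kN

γ = ρg = 929 × 9.81 / 1000 = 9.11349 kN/m³.
The centroid of a semicircle lies 4r/(3π) = 0.31831 m from the diameter, here below the top edge, so the centroid depth is h_c = 2.01 + 0.31831 = 2.32831 m.
A = πr²/2 = π × 0.75²/2 = 0.883573 m².
Resultant F = γ·h_c·A = 9.11349 × 2.32831 × 0.883573 = 18.7486 kN.
I_c = (π/8 − 8/(9π))·r⁴ = 0.109757 × 0.75⁴ = 0.0347278 m⁴.
Centre of pressure: y_p = y_c + I_c/(y_c·A) = 2.32831 + 0.0347278/(2.32831 × 0.883573) = 2.32831 + 0.0168808 = 2.34519 m along the plane.
The resultant acts 0.31831 + 0.0168808 = 0.335191 m (along the plate) below the hinge at the top edge, so the moment about the hinge is M = F × 0.335191 = 18.7486 × 0.335191 = 6.28436 kN·m.
A normal force at the bottom, 0.75 m from the hinge, must supply this moment: P = 6.28436/0.75 = 8.37915 kN.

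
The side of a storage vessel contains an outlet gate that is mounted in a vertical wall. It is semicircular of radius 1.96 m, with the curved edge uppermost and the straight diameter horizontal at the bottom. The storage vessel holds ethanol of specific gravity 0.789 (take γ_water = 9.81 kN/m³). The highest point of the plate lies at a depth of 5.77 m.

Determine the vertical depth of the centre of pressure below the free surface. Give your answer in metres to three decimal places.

h_p = 6.937 m

γ = 0.789 × 9.81 = 7.74009 kN/m³.
The centroid lies 4r/(3π) = 0.83185 m above the diameter, so r − 4r/(3π) = 1.96 − 0.83185 = 1.12815 m below the topmost point, so the centroid depth is h_c = 5.77 + 1.12815 = 6.89815 m.
A = πr²/2 = π × 1.96²/2 = 6.03437 m².
Resultant F = γ·h_c·A = 7.74009 × 6.89815 × 6.03437 = 322.189 kN.
I_c = (π/8 − 8/(9π))·r⁴ = 0.109757 × 1.96⁴ = 1.61978 m⁴.
Centre of pressure: y_p = y_c + I_c/(y_c·A) = 6.89815 + 1.61978/(6.89815 × 6.03437) = 6.89815 + 0.0389127 = 6.93706 m along the plane.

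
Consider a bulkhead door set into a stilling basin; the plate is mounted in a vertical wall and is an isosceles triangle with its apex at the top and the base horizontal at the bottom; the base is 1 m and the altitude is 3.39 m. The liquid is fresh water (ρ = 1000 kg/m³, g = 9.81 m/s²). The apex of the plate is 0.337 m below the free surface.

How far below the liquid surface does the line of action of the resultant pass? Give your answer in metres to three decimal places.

h_p = 2.843 m

γ = ρg = 1000 × 9.81 = 9810 N/m³ = 9.81 kN/m³.
With the apex up, the centroid sits 2h/3 = 2 × 3.39/3 = 2.26 m below the apex, so the centroid depth is h_c = 0.337 + 2.26 = 2.597 m.
A = ½ × 1 × 3.39 = 1.695 m².
Resultant F = γ·h_c·A = 9.81 × 2.597 × 1.695 = 43.1828 kN.
I_c = b·h³/36 = 1 × 3.39³/36 = 1.08217 m⁴.
Centre of pressure: y_p = y_c + I_c/(y_c·A) = 2.597 + 1.08217/(2.597 × 1.695) = 2.597 + 0.245841 = 2.84284 m along the plane.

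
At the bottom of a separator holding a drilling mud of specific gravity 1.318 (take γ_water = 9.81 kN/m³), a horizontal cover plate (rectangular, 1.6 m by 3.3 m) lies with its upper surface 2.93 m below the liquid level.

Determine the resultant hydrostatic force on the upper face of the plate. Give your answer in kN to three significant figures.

F ≈ 200 kN

γ = 1.318 × 9.81 = 12.92958 kN/m³.
The plate is horizontal, so pressure is uniform at p = γ·h = 12.92958 × 2.93 = 37.8837 kN/m².
A = 1.6 × 3.3 = 5.28 m².
F = p·A = 37.8837 × 5.28 = 200.026 kN.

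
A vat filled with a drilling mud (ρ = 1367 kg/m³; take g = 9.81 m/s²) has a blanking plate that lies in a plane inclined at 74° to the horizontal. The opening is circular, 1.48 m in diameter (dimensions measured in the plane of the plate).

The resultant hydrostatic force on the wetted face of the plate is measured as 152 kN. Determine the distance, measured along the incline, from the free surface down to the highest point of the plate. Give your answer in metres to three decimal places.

y_top ≈ 6.114 m

γ = ρg = 1367 × 9.81 / 1000 = 13.41027 kN/m³.
A = π(0.74)² = 1.72034 m².
From F = γ·h_c·A, the centroid depth is h_c = 152/(13.41027 × 1.72034) = 6.58858 m.
Let θ = 74° be the plate's angle to the horizontal; measure y along the incline from where the plane meets the free surface. Vertical depth h = y·sinθ with sinθ = 0.961262.
Along the incline, y_c = h_c/sinθ = 6.58858/0.961262 = 6.85409 m.
The centroid is at the centre, 0.74 m below the top of the plate, so the highest point sits at y_top = 6.85409 − 0.74 = 6.11409 m along the incline.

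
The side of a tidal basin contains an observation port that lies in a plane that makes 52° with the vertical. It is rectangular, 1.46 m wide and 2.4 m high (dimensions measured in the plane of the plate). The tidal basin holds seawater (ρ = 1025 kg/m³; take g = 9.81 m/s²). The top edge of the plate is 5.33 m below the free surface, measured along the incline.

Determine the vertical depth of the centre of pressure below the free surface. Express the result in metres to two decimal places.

γ = ρg = 1025 × 9.81 / 1000 = 10.05525 kN/m³.
The plate makes 52° with the vertical, i.e. θ = 90° − 52° = 38° to the horizontal. Measuring y along the incline from the free-surface line, vertical depth h = y·sinθ with sinθ = 0.615661.
The centroid lies 2.4/2 = 1.2 m below the top edge, so y_c = 5.33 + 1.2 = 6.53 m and h_c = 6.53 × 0.615661 = 4.02027 m.
A = 1.46 × 2.4 = 3.504 m².
Resultant F = γ·h_c·A = 10.05525 × 4.02027 × 3.504 = 141.649 kN.
I_c = b·h³/12 = 1.46 × 2.4³/12 = 1.68192 m⁴.
Centre of pressure: y_p = y_c + I_c/(y_c·A) = 6.53 + 1.68192/(6.53 × 3.504) = 6.53 + 0.0735069 = 6.60351 m along the plane.
Vertically, h_p = y_p·sinθ = 6.60351 × 0.615661 = 4.06552 m.

h_p = 4.07 m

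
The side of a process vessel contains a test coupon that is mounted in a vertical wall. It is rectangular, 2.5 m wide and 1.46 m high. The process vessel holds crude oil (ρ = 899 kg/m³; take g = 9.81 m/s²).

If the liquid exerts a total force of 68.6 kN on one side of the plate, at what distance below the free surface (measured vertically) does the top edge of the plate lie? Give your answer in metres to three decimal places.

γ = ρg = 899 × 9.81 / 1000 = 8.81919 kN/m³.
A = 2.5 × 1.46 = 3.65 m².
From F = γ·h_c·A, the centroid depth is h_c = 68.6/(8.81919 × 3.65) = 2.13109 m.
The centroid lies 1.46/2 = 0.73 m below the top edge, so the top edge sits at h_top = 2.13109 − 0.73 = 1.40109 m below the surface.

d_top ≈ 1.401 m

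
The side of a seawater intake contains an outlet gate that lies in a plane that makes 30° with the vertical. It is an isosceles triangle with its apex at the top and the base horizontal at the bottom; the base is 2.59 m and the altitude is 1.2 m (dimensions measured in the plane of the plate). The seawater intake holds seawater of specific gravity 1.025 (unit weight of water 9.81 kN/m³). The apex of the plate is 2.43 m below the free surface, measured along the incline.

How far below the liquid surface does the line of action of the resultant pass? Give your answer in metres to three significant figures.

γ = 1.025 × 9.81 = 10.05525 kN/m³.
The plate makes 30° with the vertical, i.e. θ = 90° − 30° = 60° to the horizontal. Measuring y along the incline from the free-surface line, vertical depth h = y·sinθ with sinθ = 0.866025.
With the apex up, the centroid sits 2h/3 = 2 × 1.2/3 = 0.8 m below the apex, so y_c = 2.43 + 0.8 = 3.23 m and h_c = 3.23 × 0.866025 = 2.79726 m.
A = ½ × 2.59 × 1.2 = 1.554 m².
Resultant F = γ·h_c·A = 10.05525 × 2.79726 × 1.554 = 43.7096 kN.
I_c = b·h³/36 = 2.59 × 1.2³/36 = 0.12432 m⁴.
Centre of pressure: y_p = y_c + I_c/(y_c·A) = 3.23 + 0.12432/(3.23 × 1.554) = 3.23 + 0.0247678 = 3.25477 m along the plane.
Vertically, h_p = y_p·sinθ = 3.25477 × 0.866025 = 2.81871 m.

h_p = 2.82 m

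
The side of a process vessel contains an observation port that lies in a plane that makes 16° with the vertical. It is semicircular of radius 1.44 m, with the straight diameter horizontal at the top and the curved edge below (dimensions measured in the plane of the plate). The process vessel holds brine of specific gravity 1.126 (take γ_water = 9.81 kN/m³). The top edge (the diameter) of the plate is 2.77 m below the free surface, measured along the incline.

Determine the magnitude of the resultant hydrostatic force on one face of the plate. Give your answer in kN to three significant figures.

γ = 1.126 × 9.81 = 11.04606 kN/m³.
The plate makes 16° with the vertical, i.e. θ = 90° − 16° = 74° to the horizontal. Measuring y along the incline from the free-surface line, vertical depth h = y·sinθ with sinθ = 0.961262.
The centroid of a semicircle lies 4r/(3π) = 0.611155 m from the diameter, here below the top edge, so y_c = 2.77 + 0.611155 = 3.38116 m and h_c = 3.38116 × 0.961262 = 3.25018 m.
A = πr²/2 = π × 1.44²/2 = 3.2572 m².
Resultant F = γ·h_c·A = 11.04606 × 3.25018 × 3.2572 = 116.939 kN.

F ≈ 117 kN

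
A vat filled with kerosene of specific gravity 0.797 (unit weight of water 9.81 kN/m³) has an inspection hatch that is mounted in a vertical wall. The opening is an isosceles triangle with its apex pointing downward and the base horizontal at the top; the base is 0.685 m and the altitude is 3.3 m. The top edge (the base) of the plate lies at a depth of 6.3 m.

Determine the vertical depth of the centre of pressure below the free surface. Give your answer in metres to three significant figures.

h_p = 7.48 m

γ = 0.797 × 9.81 = 7.81857 kN/m³.
With the apex down, the centroid sits h/3 = 3.3/3 = 1.1 m below the base (the top edge), so the centroid depth is h_c = 6.3 + 1.1 = 7.4 m.
A = ½ × 0.685 × 3.3 = 1.13025 m².
Resultant F = γ·h_c·A = 7.81857 × 7.4 × 1.13025 = 65.3933 kN.
I_c = b·h³/36 = 0.685 × 3.3³/36 = 0.683801 m⁴.
Centre of pressure: y_p = y_c + I_c/(y_c·A) = 7.4 + 0.683801/(7.4 × 1.13025) = 7.4 + 0.0817567 = 7.48176 m along the plane.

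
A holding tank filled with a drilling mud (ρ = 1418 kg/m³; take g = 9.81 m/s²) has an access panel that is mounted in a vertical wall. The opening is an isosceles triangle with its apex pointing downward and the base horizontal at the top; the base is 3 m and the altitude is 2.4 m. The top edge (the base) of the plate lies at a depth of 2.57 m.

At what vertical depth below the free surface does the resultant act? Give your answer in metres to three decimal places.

γ = ρg = 1418 × 9.81 / 1000 = 13.91058 kN/m³.
With the apex down, the centroid sits h/3 = 2.4/3 = 0.8 m below the base (the top edge), so the centroid depth is h_c = 2.57 + 0.8 = 3.37 m.
A = ½ × 3 × 2.4 = 3.6 m².
Resultant F = γ·h_c·A = 13.91058 × 3.37 × 3.6 = 168.763 kN.
I_c = b·h³/36 = 3 × 2.4³/36 = 1.152 m⁴.
Centre of pressure: y_p = y_c + I_c/(y_c·A) = 3.37 + 1.152/(3.37 × 3.6) = 3.37 + 0.0949555 = 3.46496 m along the plane.

h_p = 3.465 m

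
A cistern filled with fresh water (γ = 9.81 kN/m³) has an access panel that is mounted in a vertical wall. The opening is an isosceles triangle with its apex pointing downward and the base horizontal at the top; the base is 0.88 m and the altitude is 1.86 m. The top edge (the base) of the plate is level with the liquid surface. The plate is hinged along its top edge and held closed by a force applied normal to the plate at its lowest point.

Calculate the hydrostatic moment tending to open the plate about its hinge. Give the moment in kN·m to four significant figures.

γ = 9.81 kN/m³.
With the apex down, the centroid sits h/3 = 1.86/3 = 0.62 m below the base (the top edge), so the centroid depth is h_c = 0.62 m.
A = ½ × 0.88 × 1.86 = 0.8184 m².
Resultant F = γ·h_c·A = 9.81 × 0.62 × 0.8184 = 4.97767 kN.
I_c = b·h³/36 = 0.88 × 1.86³/36 = 0.157296 m⁴.
Centre of pressure: y_p = y_c + I_c/(y_c·A) = 0.62 + 0.157296/(0.62 × 0.8184) = 0.62 + 0.309999 = 0.929999 m along the plane.
The resultant acts 0.62 + 0.309999 = 0.929999 m (along the plate) below the hinge at the top edge, so the moment about the hinge is M = F × 0.929999 = 4.97767 × 0.929999 = 4.62923 kN·m.

M ≈ 4.629 kN·m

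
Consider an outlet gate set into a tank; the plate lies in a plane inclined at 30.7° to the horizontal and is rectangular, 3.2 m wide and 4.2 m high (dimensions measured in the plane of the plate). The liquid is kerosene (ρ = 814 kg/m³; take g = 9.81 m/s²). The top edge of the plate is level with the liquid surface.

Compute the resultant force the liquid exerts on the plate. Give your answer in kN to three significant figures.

F ≈ 115 kN

γ = ρg = 814 × 9.81 / 1000 = 7.98534 kN/m³.
Let θ = 30.7° be the plate's angle to the horizontal; measure y along the incline from where the plane meets the free surface. Vertical depth h = y·sinθ with sinθ = 0.510543.
The centroid lies 4.2/2 = 2.1 m below the top edge, so y_c = 2.1 m and h_c = 2.1 × 0.510543 = 1.07214 m.
A = 3.2 × 4.2 = 13.44 m².
Resultant F = γ·h_c·A = 7.98534 × 1.07214 × 13.44 = 115.065 kN.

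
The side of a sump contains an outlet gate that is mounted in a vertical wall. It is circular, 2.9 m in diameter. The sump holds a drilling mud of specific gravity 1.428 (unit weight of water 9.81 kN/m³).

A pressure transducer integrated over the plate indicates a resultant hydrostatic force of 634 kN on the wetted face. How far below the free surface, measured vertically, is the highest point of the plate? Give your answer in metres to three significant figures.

γ = 1.428 × 9.81 = 14.00868 kN/m³.
A = π(1.45)² = 6.6052 m².
From F = γ·h_c·A, the centroid depth is h_c = 634/(14.00868 × 6.6052) = 6.85182 m.
The centroid is at the centre, 1.45 m below the top of the plate, so the highest point sits at h_top = 6.85182 − 1.45 = 5.40182 m below the surface.

d_top ≈ 5.40 m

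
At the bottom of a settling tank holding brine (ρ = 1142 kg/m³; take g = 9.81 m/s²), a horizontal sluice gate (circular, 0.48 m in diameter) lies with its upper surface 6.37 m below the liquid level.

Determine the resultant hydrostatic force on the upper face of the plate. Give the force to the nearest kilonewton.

γ = ρg = 1142 × 9.81 / 1000 = 11.20302 kN/m³.
The plate is horizontal, so pressure is uniform at p = γ·h = 11.20302 × 6.37 = 71.3632 kN/m².
A = π(0.24)² = 0.180956 m².
F = p·A = 71.3632 × 0.180956 = 12.9136 kN.

F ≈ 13 kN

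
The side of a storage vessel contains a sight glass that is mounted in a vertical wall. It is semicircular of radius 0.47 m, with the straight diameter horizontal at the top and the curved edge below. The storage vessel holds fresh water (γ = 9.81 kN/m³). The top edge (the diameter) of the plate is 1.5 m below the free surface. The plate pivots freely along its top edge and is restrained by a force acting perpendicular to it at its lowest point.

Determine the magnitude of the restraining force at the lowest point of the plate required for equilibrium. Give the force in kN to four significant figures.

P ≈ 2.567 kN

γ = 9.81 kN/m³.
The centroid of a semicircle lies 4r/(3π) = 0.199474 m from the diameter, here below the top edge, so the centroid depth is h_c = 1.5 + 0.199474 = 1.69947 m.
A = πr²/2 = π × 0.47²/2 = 0.346989 m².
Resultant F = γ·h_c·A = 9.81 × 1.69947 × 0.346989 = 5.78493 kN.
I_c = (π/8 − 8/(9π))·r⁴ = 0.109757 × 0.47⁴ = 0.00535579 m⁴.
Centre of pressure: y_p = y_c + I_c/(y_c·A) = 1.69947 + 0.00535579/(1.69947 × 0.346989) = 1.69947 + 0.00908227 = 1.70855 m along the plane.
The resultant acts 0.199474 + 0.00908227 = 0.208556 m (along the plate) below the hinge at the top edge, so the moment about the hinge is M = F × 0.208556 = 5.78493 × 0.208556 = 1.20648 kN·m.
A normal force at the bottom, 0.47 m from the hinge, must supply this moment: P = 1.20648/0.47 = 2.56698 kN.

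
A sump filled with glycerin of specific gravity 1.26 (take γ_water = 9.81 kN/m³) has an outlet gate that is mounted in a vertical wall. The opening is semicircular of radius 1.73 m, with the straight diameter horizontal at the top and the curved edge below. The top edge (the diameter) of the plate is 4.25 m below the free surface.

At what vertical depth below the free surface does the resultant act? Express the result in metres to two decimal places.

γ = 1.26 × 9.81 = 12.3606 kN/m³.
The centroid of a semicircle lies 4r/(3π) = 0.734235 m from the diameter, here below the top edge, so the centroid depth is h_c = 4.25 + 0.734235 = 4.98423 m.
A = πr²/2 = π × 1.73²/2 = 4.70124 m².
Resultant F = γ·h_c·A = 12.3606 × 4.98423 × 4.70124 = 289.634 kN.
I_c = (π/8 − 8/(9π))·r⁴ = 0.109757 × 1.73⁴ = 0.983143 m⁴.
Centre of pressure: y_p = y_c + I_c/(y_c·A) = 4.98423 + 0.983143/(4.98423 × 4.70124) = 4.98423 + 0.0419572 = 5.02619 m along the plane.

h_p = 5.03 m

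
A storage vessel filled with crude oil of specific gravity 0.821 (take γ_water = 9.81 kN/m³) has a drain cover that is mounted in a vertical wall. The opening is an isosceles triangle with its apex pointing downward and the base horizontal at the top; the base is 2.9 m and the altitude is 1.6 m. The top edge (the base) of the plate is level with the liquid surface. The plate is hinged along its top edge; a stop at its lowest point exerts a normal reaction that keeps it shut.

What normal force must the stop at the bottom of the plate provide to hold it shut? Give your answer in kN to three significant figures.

P ≈ 4.98 kN

γ = 0.821 × 9.81 = 8.05401 kN/m³.
With the apex down, the centroid sits h/3 = 1.6/3 = 0.533333 m below the base (the top edge), so the centroid depth is h_c = 0.533333 m.
A = ½ × 2.9 × 1.6 = 2.32 m².
Resultant F = γ·h_c·A = 8.05401 × 0.533333 × 2.32 = 9.96549 kN.
I_c = b·h³/36 = 2.9 × 1.6³/36 = 0.329956 m⁴.
Centre of pressure: y_p = y_c + I_c/(y_c·A) = 0.533333 + 0.329956/(0.533333 × 2.32) = 0.533333 + 0.266667 = 0.8 m along the plane.
The resultant acts 0.533333 + 0.266667 = 0.8 m (along the plate) below the hinge at the top edge, so the moment about the hinge is M = F × 0.8 = 9.96549 × 0.8 = 7.97239 kN·m.
A normal force at the bottom, 1.6 m from the hinge, must supply this moment: P = 7.97239/1.6 = 4.98274 kN.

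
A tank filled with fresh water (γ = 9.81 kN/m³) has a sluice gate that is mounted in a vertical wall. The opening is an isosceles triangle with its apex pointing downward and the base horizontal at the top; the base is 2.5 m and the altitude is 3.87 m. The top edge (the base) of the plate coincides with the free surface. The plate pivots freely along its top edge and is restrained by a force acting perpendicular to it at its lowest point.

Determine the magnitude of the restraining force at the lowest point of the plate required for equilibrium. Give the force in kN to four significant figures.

γ = 9.81 kN/m³.
With the apex down, the centroid sits h/3 = 3.87/3 = 1.29 m below the base (the top edge), so the centroid depth is h_c = 1.29 m.
A = ½ × 2.5 × 3.87 = 4.8375 m².
Resultant F = γ·h_c·A = 9.81 × 1.29 × 4.8375 = 61.2181 kN.
I_c = b·h³/36 = 2.5 × 3.87³/36 = 4.02504 m⁴.
Centre of pressure: y_p = y_c + I_c/(y_c·A) = 1.29 + 4.02504/(1.29 × 4.8375) = 1.29 + 0.645 = 1.935 m along the plane.
The resultant acts 1.29 + 0.645 = 1.935 m (along the plate) below the hinge at the top edge, so the moment about the hinge is M = F × 1.935 = 61.2181 × 1.935 = 118.457 kN·m.
A normal force at the bottom, 3.87 m from the hinge, must supply this moment: P = 118.457/3.87 = 30.609 kN.

P ≈ 30.61 kN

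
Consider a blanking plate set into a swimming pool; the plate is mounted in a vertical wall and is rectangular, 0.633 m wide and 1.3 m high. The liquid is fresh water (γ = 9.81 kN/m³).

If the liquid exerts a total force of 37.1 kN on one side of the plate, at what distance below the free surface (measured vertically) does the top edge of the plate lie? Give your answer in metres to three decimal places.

γ = 9.81 kN/m³.
A = 0.633 × 1.3 = 0.8229 m².
From F = γ·h_c·A, the centroid depth is h_c = 37.1/(9.81 × 0.8229) = 4.59577 m.
The centroid lies 1.3/2 = 0.65 m below the top edge, so the top edge sits at h_top = 4.59577 − 0.65 = 3.94577 m below the surface.

d_top ≈ 3.946 m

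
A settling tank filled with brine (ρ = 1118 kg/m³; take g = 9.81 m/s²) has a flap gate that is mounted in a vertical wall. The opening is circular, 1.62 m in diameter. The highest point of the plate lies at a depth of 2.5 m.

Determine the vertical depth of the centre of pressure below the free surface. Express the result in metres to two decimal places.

γ = ρg = 1118 × 9.81 / 1000 = 10.96758 kN/m³.
The centroid is at the centre, 0.81 m below the top of the plate, so the centroid depth is h_c = 2.5 + 0.81 = 3.31 m.
A = π(0.81)² = 2.0612 m².
Resultant F = γ·h_c·A = 10.96758 × 3.31 × 2.0612 = 74.8271 kN.
I_c = πr⁴/4 = π × 0.81⁴/4 = 0.338088 m⁴.
Centre of pressure: y_p = y_c + I_c/(y_c·A) = 3.31 + 0.338088/(3.31 × 2.0612) = 3.31 + 0.0495543 = 3.35955 m along the plane.

h_p = 3.36 m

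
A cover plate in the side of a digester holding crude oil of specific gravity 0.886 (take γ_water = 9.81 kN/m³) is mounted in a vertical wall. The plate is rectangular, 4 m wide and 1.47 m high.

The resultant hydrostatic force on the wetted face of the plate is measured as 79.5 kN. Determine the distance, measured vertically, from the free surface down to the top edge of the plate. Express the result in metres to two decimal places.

γ = 0.886 × 9.81 = 8.69166 kN/m³.
A = 4 × 1.47 = 5.88 m².
From F = γ·h_c·A, the centroid depth is h_c = 79.5/(8.69166 × 5.88) = 1.55556 m.
The centroid lies 1.47/2 = 0.735 m below the top edge, so the top edge sits at h_top = 1.55556 − 0.735 = 0.82056 m below the surface.

d_top ≈ 0.82 m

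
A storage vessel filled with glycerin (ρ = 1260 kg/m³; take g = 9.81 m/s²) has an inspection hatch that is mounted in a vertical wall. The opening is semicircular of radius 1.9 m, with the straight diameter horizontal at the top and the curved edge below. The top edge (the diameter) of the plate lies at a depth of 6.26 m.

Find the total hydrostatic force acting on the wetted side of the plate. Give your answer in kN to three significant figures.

F ≈ 495 kN

γ = ρg = 1260 × 9.81 / 1000 = 12.3606 kN/m³.
The centroid of a semicircle lies 4r/(3π) = 0.806385 m from the diameter, here below the top edge, so the centroid depth is h_c = 6.26 + 0.806385 = 7.06638 m.
A = πr²/2 = π × 1.9²/2 = 5.67057 m².
Resultant F = γ·h_c·A = 12.3606 × 7.06638 × 5.67057 = 495.294 kN.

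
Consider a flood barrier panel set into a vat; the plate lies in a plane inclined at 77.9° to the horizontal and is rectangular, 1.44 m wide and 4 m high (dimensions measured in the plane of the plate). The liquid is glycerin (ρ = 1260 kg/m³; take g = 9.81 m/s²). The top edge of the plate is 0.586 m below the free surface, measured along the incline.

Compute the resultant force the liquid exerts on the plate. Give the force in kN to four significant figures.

F ≈ 180.0 kN

γ = ρg = 1260 × 9.81 / 1000 = 12.3606 kN/m³.
Let θ = 77.9° be the plate's angle to the horizontal; measure y along the incline from where the plane meets the free surface. Vertical depth h = y·sinθ with sinθ = 0.977783.
The centroid lies 4/2 = 2 m below the top edge, so y_c = 0.586 + 2 = 2.586 m and h_c = 2.586 × 0.977783 = 2.52855 m.
A = 1.44 × 4 = 5.76 m².
Resultant F = γ·h_c·A = 12.3606 × 2.52855 × 5.76 = 180.025 kN.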